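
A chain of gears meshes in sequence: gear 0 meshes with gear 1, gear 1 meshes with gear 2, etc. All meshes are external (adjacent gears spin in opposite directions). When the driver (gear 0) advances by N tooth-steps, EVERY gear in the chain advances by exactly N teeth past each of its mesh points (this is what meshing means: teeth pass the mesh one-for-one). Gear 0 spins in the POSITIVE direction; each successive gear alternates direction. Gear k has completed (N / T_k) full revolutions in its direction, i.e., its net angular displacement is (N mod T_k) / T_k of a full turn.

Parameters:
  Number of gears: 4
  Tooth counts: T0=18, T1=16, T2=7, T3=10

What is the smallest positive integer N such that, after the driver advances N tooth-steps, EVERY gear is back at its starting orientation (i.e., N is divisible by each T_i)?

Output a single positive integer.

Gear k returns to start when N is a multiple of T_k.
All gears at start simultaneously when N is a common multiple of [18, 16, 7, 10]; the smallest such N is lcm(18, 16, 7, 10).
Start: lcm = T0 = 18
Fold in T1=16: gcd(18, 16) = 2; lcm(18, 16) = 18 * 16 / 2 = 288 / 2 = 144
Fold in T2=7: gcd(144, 7) = 1; lcm(144, 7) = 144 * 7 / 1 = 1008 / 1 = 1008
Fold in T3=10: gcd(1008, 10) = 2; lcm(1008, 10) = 1008 * 10 / 2 = 10080 / 2 = 5040
Full cycle length = 5040

Answer: 5040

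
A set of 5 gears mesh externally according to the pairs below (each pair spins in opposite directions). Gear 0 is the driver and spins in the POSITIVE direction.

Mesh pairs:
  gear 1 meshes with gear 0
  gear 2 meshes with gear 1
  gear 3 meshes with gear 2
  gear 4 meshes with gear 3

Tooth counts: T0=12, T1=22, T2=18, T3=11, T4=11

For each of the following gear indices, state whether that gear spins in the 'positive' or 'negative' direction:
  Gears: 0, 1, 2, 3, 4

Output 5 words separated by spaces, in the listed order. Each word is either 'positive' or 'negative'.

Gear 0 (driver): positive (depth 0)
  gear 1: meshes with gear 0 -> depth 1 -> negative (opposite of gear 0)
  gear 2: meshes with gear 1 -> depth 2 -> positive (opposite of gear 1)
  gear 3: meshes with gear 2 -> depth 3 -> negative (opposite of gear 2)
  gear 4: meshes with gear 3 -> depth 4 -> positive (opposite of gear 3)
Queried indices 0, 1, 2, 3, 4 -> positive, negative, positive, negative, positive

Answer: positive negative positive negative positive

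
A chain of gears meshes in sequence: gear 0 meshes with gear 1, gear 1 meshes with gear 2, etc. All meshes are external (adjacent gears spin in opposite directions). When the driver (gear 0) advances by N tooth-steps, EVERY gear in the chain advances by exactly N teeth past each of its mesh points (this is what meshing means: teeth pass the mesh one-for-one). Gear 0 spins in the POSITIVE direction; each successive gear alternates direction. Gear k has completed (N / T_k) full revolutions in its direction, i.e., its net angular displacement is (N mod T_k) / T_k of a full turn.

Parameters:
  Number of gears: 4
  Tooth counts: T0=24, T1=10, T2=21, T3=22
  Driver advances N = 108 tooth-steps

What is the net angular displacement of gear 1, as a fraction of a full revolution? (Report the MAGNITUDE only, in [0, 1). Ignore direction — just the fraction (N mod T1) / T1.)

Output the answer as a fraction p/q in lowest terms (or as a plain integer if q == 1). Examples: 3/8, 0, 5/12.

Answer: 4/5

Derivation:
Chain of 4 gears, tooth counts: [24, 10, 21, 22]
  gear 0: T0=24, direction=positive, advance = 108 mod 24 = 12 teeth = 12/24 turn
  gear 1: T1=10, direction=negative, advance = 108 mod 10 = 8 teeth = 8/10 turn
  gear 2: T2=21, direction=positive, advance = 108 mod 21 = 3 teeth = 3/21 turn
  gear 3: T3=22, direction=negative, advance = 108 mod 22 = 20 teeth = 20/22 turn
Gear 1: 108 mod 10 = 8
Fraction = 8 / 10 = 4/5 (gcd(8,10)=2) = 4/5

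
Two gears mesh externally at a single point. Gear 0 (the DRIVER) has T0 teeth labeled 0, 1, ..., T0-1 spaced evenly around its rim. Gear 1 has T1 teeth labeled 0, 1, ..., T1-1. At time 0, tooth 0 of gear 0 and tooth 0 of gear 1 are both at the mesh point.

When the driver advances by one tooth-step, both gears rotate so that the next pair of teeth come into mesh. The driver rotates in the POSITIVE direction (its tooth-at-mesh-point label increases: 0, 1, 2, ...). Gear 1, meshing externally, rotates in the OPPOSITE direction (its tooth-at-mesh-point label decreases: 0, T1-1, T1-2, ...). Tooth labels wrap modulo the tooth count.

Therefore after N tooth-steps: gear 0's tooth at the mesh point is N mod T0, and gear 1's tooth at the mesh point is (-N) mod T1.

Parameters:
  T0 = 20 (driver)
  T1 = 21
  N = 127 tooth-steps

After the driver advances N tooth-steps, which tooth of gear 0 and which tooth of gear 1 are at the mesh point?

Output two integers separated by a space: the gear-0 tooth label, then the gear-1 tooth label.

Answer: 7 20

Derivation:
Gear 0 (driver, T0=20): tooth at mesh = N mod T0
  127 = 6 * 20 + 7, so 127 mod 20 = 7
  gear 0 tooth = 7
Gear 1 (driven, T1=21): tooth at mesh = (-N) mod T1
  127 = 6 * 21 + 1, so 127 mod 21 = 1
  (-127) mod 21 = (-1) mod 21 = 21 - 1 = 20
Mesh after 127 steps: gear-0 tooth 7 meets gear-1 tooth 20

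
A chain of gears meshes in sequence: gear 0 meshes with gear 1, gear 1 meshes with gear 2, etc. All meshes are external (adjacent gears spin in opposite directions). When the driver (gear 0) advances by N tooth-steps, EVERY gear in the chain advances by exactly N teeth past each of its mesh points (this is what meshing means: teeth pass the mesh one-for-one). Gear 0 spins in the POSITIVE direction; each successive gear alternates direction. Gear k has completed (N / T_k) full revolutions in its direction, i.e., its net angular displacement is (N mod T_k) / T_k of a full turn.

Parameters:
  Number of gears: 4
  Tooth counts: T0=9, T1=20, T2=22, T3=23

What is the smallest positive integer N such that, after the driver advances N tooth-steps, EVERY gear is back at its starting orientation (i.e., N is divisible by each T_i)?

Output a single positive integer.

Gear k returns to start when N is a multiple of T_k.
All gears at start simultaneously when N is a common multiple of [9, 20, 22, 23]; the smallest such N is lcm(9, 20, 22, 23).
Start: lcm = T0 = 9
Fold in T1=20: gcd(9, 20) = 1; lcm(9, 20) = 9 * 20 / 1 = 180 / 1 = 180
Fold in T2=22: gcd(180, 22) = 2; lcm(180, 22) = 180 * 22 / 2 = 3960 / 2 = 1980
Fold in T3=23: gcd(1980, 23) = 1; lcm(1980, 23) = 1980 * 23 / 1 = 45540 / 1 = 45540
Full cycle length = 45540

Answer: 45540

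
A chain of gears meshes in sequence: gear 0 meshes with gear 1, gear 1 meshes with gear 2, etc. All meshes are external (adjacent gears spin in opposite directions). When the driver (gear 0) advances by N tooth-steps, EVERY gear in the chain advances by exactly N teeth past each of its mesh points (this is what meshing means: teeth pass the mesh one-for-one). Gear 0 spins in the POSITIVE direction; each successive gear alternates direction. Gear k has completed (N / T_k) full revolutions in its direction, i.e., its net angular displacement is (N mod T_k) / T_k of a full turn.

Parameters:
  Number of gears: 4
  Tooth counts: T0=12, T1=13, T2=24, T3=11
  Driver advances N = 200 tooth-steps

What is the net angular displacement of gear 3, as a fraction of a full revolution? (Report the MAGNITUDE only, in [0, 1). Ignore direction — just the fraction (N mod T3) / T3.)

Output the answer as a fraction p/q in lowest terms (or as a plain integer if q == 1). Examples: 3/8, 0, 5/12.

Answer: 2/11

Derivation:
Chain of 4 gears, tooth counts: [12, 13, 24, 11]
  gear 0: T0=12, direction=positive, advance = 200 mod 12 = 8 teeth = 8/12 turn
  gear 1: T1=13, direction=negative, advance = 200 mod 13 = 5 teeth = 5/13 turn
  gear 2: T2=24, direction=positive, advance = 200 mod 24 = 8 teeth = 8/24 turn
  gear 3: T3=11, direction=negative, advance = 200 mod 11 = 2 teeth = 2/11 turn
Gear 3: 200 mod 11 = 2
Fraction = 2 / 11 = 2/11 (gcd(2,11)=1) = 2/11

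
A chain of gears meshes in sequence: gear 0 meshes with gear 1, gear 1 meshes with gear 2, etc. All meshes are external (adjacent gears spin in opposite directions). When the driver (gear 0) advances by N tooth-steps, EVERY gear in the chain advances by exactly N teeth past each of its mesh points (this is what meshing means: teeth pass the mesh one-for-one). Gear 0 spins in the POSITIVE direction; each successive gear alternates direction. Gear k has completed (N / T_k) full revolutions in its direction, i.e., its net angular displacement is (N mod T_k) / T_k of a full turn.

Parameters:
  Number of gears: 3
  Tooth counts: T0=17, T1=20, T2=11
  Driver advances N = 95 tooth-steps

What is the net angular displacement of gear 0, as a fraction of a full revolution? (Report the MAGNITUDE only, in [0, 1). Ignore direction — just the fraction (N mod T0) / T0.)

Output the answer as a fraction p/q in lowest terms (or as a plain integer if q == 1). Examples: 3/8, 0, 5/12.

Chain of 3 gears, tooth counts: [17, 20, 11]
  gear 0: T0=17, direction=positive, advance = 95 mod 17 = 10 teeth = 10/17 turn
  gear 1: T1=20, direction=negative, advance = 95 mod 20 = 15 teeth = 15/20 turn
  gear 2: T2=11, direction=positive, advance = 95 mod 11 = 7 teeth = 7/11 turn
Gear 0: 95 mod 17 = 10
Fraction = 10 / 17 = 10/17 (gcd(10,17)=1) = 10/17

Answer: 10/17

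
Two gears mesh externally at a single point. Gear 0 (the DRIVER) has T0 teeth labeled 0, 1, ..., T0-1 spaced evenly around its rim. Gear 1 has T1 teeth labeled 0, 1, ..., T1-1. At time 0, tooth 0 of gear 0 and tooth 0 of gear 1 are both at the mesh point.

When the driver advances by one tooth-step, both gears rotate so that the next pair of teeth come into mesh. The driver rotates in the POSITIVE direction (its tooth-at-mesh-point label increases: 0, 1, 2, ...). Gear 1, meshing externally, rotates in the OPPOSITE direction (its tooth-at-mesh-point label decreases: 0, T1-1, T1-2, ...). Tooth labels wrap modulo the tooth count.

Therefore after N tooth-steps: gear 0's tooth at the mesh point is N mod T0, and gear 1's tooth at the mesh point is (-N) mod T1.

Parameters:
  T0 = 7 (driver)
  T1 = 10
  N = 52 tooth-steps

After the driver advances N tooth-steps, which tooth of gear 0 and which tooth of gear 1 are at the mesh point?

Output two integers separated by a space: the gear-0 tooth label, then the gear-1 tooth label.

Answer: 3 8

Derivation:
Gear 0 (driver, T0=7): tooth at mesh = N mod T0
  52 = 7 * 7 + 3, so 52 mod 7 = 3
  gear 0 tooth = 3
Gear 1 (driven, T1=10): tooth at mesh = (-N) mod T1
  52 = 5 * 10 + 2, so 52 mod 10 = 2
  (-52) mod 10 = (-2) mod 10 = 10 - 2 = 8
Mesh after 52 steps: gear-0 tooth 3 meets gear-1 tooth 8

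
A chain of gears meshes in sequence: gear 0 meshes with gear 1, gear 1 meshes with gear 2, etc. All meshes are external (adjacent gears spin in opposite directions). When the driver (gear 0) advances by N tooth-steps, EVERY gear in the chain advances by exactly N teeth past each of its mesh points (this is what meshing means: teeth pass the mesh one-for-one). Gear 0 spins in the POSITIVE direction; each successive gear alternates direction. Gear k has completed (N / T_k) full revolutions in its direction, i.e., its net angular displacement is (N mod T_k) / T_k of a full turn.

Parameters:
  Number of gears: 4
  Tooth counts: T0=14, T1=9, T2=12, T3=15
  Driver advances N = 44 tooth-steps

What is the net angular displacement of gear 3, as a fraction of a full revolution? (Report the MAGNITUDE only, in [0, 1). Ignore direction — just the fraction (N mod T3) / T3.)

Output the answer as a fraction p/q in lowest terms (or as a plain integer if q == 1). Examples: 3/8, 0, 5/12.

Answer: 14/15

Derivation:
Chain of 4 gears, tooth counts: [14, 9, 12, 15]
  gear 0: T0=14, direction=positive, advance = 44 mod 14 = 2 teeth = 2/14 turn
  gear 1: T1=9, direction=negative, advance = 44 mod 9 = 8 teeth = 8/9 turn
  gear 2: T2=12, direction=positive, advance = 44 mod 12 = 8 teeth = 8/12 turn
  gear 3: T3=15, direction=negative, advance = 44 mod 15 = 14 teeth = 14/15 turn
Gear 3: 44 mod 15 = 14
Fraction = 14 / 15 = 14/15 (gcd(14,15)=1) = 14/15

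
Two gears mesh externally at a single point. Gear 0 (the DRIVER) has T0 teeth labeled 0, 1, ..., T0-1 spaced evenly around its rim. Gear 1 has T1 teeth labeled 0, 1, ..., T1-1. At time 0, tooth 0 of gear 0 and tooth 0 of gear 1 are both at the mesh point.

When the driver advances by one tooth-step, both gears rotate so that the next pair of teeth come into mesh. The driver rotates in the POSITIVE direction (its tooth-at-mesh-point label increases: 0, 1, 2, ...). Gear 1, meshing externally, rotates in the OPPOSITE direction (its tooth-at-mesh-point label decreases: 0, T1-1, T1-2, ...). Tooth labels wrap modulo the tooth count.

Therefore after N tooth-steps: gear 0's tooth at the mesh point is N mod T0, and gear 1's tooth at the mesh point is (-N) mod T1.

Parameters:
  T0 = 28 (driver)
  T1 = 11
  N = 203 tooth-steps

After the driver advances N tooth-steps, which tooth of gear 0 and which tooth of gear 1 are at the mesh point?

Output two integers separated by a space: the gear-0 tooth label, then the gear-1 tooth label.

Answer: 7 6

Derivation:
Gear 0 (driver, T0=28): tooth at mesh = N mod T0
  203 = 7 * 28 + 7, so 203 mod 28 = 7
  gear 0 tooth = 7
Gear 1 (driven, T1=11): tooth at mesh = (-N) mod T1
  203 = 18 * 11 + 5, so 203 mod 11 = 5
  (-203) mod 11 = (-5) mod 11 = 11 - 5 = 6
Mesh after 203 steps: gear-0 tooth 7 meets gear-1 tooth 6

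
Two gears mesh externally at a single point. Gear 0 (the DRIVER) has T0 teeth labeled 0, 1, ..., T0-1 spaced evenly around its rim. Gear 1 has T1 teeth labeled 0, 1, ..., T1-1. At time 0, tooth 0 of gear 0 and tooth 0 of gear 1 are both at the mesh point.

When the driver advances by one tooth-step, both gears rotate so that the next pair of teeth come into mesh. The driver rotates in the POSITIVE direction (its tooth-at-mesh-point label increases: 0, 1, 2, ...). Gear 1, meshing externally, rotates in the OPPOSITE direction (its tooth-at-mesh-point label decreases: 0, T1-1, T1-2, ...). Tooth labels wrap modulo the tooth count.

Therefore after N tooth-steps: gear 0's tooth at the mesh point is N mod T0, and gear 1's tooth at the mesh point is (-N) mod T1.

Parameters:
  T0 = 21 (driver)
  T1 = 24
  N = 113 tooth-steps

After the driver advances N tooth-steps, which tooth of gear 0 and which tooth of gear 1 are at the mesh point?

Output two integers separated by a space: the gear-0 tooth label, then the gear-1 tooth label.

Gear 0 (driver, T0=21): tooth at mesh = N mod T0
  113 = 5 * 21 + 8, so 113 mod 21 = 8
  gear 0 tooth = 8
Gear 1 (driven, T1=24): tooth at mesh = (-N) mod T1
  113 = 4 * 24 + 17, so 113 mod 24 = 17
  (-113) mod 24 = (-17) mod 24 = 24 - 17 = 7
Mesh after 113 steps: gear-0 tooth 8 meets gear-1 tooth 7

Answer: 8 7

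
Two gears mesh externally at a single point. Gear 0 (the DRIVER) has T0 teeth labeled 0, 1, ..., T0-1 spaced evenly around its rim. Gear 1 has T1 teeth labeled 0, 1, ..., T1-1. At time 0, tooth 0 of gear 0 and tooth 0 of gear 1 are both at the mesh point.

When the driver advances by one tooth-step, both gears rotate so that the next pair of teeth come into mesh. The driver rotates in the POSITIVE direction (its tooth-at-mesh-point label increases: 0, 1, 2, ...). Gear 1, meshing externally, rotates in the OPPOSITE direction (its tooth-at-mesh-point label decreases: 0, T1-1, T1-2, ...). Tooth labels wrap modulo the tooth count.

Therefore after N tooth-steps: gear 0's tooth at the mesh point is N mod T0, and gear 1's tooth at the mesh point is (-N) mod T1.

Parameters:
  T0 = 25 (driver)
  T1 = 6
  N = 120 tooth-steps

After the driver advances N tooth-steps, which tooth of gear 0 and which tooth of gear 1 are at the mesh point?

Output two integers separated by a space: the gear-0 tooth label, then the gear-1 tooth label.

Gear 0 (driver, T0=25): tooth at mesh = N mod T0
  120 = 4 * 25 + 20, so 120 mod 25 = 20
  gear 0 tooth = 20
Gear 1 (driven, T1=6): tooth at mesh = (-N) mod T1
  120 = 20 * 6 + 0, so 120 mod 6 = 0
  (-120) mod 6 = 0
Mesh after 120 steps: gear-0 tooth 20 meets gear-1 tooth 0

Answer: 20 0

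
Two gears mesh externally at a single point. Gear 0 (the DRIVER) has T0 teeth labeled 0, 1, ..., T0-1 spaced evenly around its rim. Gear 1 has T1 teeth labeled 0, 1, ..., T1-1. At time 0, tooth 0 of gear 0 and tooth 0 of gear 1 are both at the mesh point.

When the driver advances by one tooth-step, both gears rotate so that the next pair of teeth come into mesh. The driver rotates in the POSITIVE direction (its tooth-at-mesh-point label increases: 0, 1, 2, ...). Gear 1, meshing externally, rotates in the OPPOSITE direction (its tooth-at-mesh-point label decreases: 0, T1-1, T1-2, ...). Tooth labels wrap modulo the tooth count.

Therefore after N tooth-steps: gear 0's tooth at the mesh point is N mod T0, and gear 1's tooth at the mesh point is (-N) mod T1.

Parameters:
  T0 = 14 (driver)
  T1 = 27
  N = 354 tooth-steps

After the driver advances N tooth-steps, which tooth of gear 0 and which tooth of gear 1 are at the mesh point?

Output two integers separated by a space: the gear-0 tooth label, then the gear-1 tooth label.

Answer: 4 24

Derivation:
Gear 0 (driver, T0=14): tooth at mesh = N mod T0
  354 = 25 * 14 + 4, so 354 mod 14 = 4
  gear 0 tooth = 4
Gear 1 (driven, T1=27): tooth at mesh = (-N) mod T1
  354 = 13 * 27 + 3, so 354 mod 27 = 3
  (-354) mod 27 = (-3) mod 27 = 27 - 3 = 24
Mesh after 354 steps: gear-0 tooth 4 meets gear-1 tooth 24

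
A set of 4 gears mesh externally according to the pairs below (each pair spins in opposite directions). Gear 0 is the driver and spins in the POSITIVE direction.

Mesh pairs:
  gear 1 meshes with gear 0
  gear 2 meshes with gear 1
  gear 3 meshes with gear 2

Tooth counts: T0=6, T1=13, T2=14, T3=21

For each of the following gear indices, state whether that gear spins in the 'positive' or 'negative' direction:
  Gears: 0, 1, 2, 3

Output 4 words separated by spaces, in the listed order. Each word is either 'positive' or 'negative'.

Answer: positive negative positive negative

Derivation:
Gear 0 (driver): positive (depth 0)
  gear 1: meshes with gear 0 -> depth 1 -> negative (opposite of gear 0)
  gear 2: meshes with gear 1 -> depth 2 -> positive (opposite of gear 1)
  gear 3: meshes with gear 2 -> depth 3 -> negative (opposite of gear 2)
Queried indices 0, 1, 2, 3 -> positive, negative, positive, negative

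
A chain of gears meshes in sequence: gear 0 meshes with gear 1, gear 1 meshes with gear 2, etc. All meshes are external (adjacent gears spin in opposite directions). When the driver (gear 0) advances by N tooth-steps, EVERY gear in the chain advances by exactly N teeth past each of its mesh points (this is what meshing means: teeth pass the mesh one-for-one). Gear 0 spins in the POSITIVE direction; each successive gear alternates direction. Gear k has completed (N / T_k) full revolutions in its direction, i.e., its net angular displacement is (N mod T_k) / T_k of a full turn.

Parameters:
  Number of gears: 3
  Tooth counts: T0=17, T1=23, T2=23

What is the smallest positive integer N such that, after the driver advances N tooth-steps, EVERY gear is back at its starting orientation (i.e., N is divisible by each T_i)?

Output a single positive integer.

Answer: 391

Derivation:
Gear k returns to start when N is a multiple of T_k.
All gears at start simultaneously when N is a common multiple of [17, 23, 23]; the smallest such N is lcm(17, 23, 23).
Start: lcm = T0 = 17
Fold in T1=23: gcd(17, 23) = 1; lcm(17, 23) = 17 * 23 / 1 = 391 / 1 = 391
Fold in T2=23: gcd(391, 23) = 23; lcm(391, 23) = 391 * 23 / 23 = 8993 / 23 = 391
Full cycle length = 391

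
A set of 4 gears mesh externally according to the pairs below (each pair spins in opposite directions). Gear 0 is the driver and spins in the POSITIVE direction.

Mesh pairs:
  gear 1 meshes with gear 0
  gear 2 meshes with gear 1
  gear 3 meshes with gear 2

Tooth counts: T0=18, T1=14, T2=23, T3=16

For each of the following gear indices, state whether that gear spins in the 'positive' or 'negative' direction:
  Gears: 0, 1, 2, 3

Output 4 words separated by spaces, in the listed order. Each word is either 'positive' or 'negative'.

Answer: positive negative positive negative

Derivation:
Gear 0 (driver): positive (depth 0)
  gear 1: meshes with gear 0 -> depth 1 -> negative (opposite of gear 0)
  gear 2: meshes with gear 1 -> depth 2 -> positive (opposite of gear 1)
  gear 3: meshes with gear 2 -> depth 3 -> negative (opposite of gear 2)
Queried indices 0, 1, 2, 3 -> positive, negative, positive, negative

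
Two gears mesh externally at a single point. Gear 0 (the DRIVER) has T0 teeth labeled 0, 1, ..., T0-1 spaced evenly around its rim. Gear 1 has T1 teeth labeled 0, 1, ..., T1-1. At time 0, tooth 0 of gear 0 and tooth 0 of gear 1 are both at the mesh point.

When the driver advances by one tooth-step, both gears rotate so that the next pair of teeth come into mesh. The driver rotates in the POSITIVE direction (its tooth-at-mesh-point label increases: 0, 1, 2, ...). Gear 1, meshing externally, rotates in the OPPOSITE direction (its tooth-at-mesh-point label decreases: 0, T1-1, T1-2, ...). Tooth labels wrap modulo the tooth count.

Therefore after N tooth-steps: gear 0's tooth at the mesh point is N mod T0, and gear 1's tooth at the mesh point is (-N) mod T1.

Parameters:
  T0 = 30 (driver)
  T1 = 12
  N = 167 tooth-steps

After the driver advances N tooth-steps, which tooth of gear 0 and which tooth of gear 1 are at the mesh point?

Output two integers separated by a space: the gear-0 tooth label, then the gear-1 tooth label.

Gear 0 (driver, T0=30): tooth at mesh = N mod T0
  167 = 5 * 30 + 17, so 167 mod 30 = 17
  gear 0 tooth = 17
Gear 1 (driven, T1=12): tooth at mesh = (-N) mod T1
  167 = 13 * 12 + 11, so 167 mod 12 = 11
  (-167) mod 12 = (-11) mod 12 = 12 - 11 = 1
Mesh after 167 steps: gear-0 tooth 17 meets gear-1 tooth 1

Answer: 17 1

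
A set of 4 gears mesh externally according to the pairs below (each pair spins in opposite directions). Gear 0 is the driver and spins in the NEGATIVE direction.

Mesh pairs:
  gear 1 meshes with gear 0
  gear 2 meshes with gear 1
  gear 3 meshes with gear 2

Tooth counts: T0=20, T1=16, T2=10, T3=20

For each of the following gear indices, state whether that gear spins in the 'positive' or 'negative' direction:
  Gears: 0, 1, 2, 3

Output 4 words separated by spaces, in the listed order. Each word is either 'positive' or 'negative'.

Gear 0 (driver): negative (depth 0)
  gear 1: meshes with gear 0 -> depth 1 -> positive (opposite of gear 0)
  gear 2: meshes with gear 1 -> depth 2 -> negative (opposite of gear 1)
  gear 3: meshes with gear 2 -> depth 3 -> positive (opposite of gear 2)
Queried indices 0, 1, 2, 3 -> negative, positive, negative, positive

Answer: negative positive negative positive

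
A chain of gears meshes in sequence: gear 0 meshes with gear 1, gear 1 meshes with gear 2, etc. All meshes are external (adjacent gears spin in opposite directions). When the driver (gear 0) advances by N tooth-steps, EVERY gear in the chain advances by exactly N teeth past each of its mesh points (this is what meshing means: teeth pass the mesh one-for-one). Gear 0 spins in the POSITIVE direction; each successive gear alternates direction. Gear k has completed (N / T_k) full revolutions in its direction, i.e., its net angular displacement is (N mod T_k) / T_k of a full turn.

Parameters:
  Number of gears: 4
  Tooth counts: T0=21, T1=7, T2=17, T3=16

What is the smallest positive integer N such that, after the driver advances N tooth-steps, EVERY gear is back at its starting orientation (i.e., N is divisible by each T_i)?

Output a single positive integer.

Gear k returns to start when N is a multiple of T_k.
All gears at start simultaneously when N is a common multiple of [21, 7, 17, 16]; the smallest such N is lcm(21, 7, 17, 16).
Start: lcm = T0 = 21
Fold in T1=7: gcd(21, 7) = 7; lcm(21, 7) = 21 * 7 / 7 = 147 / 7 = 21
Fold in T2=17: gcd(21, 17) = 1; lcm(21, 17) = 21 * 17 / 1 = 357 / 1 = 357
Fold in T3=16: gcd(357, 16) = 1; lcm(357, 16) = 357 * 16 / 1 = 5712 / 1 = 5712
Full cycle length = 5712

Answer: 5712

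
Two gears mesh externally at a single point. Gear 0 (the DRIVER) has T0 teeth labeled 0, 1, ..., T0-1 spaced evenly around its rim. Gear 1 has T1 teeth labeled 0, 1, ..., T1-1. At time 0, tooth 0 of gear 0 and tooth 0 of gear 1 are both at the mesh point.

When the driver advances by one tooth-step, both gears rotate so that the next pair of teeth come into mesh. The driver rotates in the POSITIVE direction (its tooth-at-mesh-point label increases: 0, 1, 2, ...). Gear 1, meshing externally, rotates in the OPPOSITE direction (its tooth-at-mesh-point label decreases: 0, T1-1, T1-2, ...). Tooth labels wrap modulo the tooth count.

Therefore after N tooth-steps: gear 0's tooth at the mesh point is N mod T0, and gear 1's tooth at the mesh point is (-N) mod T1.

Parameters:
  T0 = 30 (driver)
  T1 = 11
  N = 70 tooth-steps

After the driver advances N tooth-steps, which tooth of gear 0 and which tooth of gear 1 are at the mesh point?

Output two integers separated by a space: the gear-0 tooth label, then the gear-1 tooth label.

Answer: 10 7

Derivation:
Gear 0 (driver, T0=30): tooth at mesh = N mod T0
  70 = 2 * 30 + 10, so 70 mod 30 = 10
  gear 0 tooth = 10
Gear 1 (driven, T1=11): tooth at mesh = (-N) mod T1
  70 = 6 * 11 + 4, so 70 mod 11 = 4
  (-70) mod 11 = (-4) mod 11 = 11 - 4 = 7
Mesh after 70 steps: gear-0 tooth 10 meets gear-1 tooth 7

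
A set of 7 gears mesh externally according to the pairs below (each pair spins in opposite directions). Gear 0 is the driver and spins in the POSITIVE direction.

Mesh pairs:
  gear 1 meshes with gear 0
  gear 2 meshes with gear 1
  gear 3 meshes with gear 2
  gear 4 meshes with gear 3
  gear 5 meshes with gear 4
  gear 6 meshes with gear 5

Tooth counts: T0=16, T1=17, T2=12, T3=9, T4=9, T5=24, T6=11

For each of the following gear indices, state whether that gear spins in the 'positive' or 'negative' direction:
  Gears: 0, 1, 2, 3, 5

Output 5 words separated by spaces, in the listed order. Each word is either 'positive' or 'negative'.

Answer: positive negative positive negative negative

Derivation:
Gear 0 (driver): positive (depth 0)
  gear 1: meshes with gear 0 -> depth 1 -> negative (opposite of gear 0)
  gear 2: meshes with gear 1 -> depth 2 -> positive (opposite of gear 1)
  gear 3: meshes with gear 2 -> depth 3 -> negative (opposite of gear 2)
  gear 4: meshes with gear 3 -> depth 4 -> positive (opposite of gear 3)
  gear 5: meshes with gear 4 -> depth 5 -> negative (opposite of gear 4)
  gear 6: meshes with gear 5 -> depth 6 -> positive (opposite of gear 5)
Queried indices 0, 1, 2, 3, 5 -> positive, negative, positive, negative, negative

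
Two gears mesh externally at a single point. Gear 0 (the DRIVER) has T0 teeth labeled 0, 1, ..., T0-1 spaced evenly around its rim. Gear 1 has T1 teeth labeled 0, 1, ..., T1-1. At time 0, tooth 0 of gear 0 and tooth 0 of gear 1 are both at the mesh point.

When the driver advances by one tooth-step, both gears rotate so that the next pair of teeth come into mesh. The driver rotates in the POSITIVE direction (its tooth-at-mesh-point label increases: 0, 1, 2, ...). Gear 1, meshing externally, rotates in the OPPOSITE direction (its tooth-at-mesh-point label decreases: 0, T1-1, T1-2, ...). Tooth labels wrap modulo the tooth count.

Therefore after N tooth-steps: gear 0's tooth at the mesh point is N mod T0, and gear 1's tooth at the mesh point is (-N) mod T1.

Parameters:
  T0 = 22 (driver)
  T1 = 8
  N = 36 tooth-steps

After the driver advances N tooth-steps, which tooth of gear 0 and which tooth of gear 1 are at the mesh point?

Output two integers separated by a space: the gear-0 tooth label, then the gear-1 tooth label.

Gear 0 (driver, T0=22): tooth at mesh = N mod T0
  36 = 1 * 22 + 14, so 36 mod 22 = 14
  gear 0 tooth = 14
Gear 1 (driven, T1=8): tooth at mesh = (-N) mod T1
  36 = 4 * 8 + 4, so 36 mod 8 = 4
  (-36) mod 8 = (-4) mod 8 = 8 - 4 = 4
Mesh after 36 steps: gear-0 tooth 14 meets gear-1 tooth 4

Answer: 14 4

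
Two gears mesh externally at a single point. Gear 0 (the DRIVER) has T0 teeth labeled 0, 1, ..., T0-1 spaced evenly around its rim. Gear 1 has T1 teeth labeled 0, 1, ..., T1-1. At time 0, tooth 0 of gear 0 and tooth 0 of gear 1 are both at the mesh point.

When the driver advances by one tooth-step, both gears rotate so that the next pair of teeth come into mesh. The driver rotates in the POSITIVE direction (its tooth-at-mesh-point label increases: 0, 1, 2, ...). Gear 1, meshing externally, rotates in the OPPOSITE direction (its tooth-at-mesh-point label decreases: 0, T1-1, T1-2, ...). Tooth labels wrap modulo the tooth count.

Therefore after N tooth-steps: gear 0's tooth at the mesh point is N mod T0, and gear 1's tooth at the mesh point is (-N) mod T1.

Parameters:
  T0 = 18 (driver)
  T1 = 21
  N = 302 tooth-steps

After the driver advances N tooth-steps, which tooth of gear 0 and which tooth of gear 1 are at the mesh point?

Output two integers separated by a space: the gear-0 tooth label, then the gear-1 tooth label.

Answer: 14 13

Derivation:
Gear 0 (driver, T0=18): tooth at mesh = N mod T0
  302 = 16 * 18 + 14, so 302 mod 18 = 14
  gear 0 tooth = 14
Gear 1 (driven, T1=21): tooth at mesh = (-N) mod T1
  302 = 14 * 21 + 8, so 302 mod 21 = 8
  (-302) mod 21 = (-8) mod 21 = 21 - 8 = 13
Mesh after 302 steps: gear-0 tooth 14 meets gear-1 tooth 13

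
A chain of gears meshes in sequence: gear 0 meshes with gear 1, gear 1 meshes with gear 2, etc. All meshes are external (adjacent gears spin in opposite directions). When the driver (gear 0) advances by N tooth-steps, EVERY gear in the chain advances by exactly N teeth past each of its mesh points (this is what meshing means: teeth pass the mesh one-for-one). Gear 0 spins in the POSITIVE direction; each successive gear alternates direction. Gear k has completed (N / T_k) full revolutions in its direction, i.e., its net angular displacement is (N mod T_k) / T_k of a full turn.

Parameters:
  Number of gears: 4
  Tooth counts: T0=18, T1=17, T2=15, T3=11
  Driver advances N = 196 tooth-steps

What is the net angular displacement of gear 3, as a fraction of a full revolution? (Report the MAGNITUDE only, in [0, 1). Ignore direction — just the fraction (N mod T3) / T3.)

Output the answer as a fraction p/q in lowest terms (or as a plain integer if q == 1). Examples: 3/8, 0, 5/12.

Answer: 9/11

Derivation:
Chain of 4 gears, tooth counts: [18, 17, 15, 11]
  gear 0: T0=18, direction=positive, advance = 196 mod 18 = 16 teeth = 16/18 turn
  gear 1: T1=17, direction=negative, advance = 196 mod 17 = 9 teeth = 9/17 turn
  gear 2: T2=15, direction=positive, advance = 196 mod 15 = 1 teeth = 1/15 turn
  gear 3: T3=11, direction=negative, advance = 196 mod 11 = 9 teeth = 9/11 turn
Gear 3: 196 mod 11 = 9
Fraction = 9 / 11 = 9/11 (gcd(9,11)=1) = 9/11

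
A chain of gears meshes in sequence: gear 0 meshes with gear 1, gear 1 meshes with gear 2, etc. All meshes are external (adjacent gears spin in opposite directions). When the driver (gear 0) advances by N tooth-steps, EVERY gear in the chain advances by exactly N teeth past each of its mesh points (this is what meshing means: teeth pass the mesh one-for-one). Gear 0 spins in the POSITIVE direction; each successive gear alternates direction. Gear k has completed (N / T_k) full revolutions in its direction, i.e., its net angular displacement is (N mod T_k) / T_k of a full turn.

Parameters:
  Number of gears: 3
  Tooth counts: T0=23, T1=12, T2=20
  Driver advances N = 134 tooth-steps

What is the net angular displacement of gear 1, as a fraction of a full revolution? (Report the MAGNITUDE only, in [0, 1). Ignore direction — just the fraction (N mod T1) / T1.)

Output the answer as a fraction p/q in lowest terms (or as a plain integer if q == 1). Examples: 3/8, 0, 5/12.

Chain of 3 gears, tooth counts: [23, 12, 20]
  gear 0: T0=23, direction=positive, advance = 134 mod 23 = 19 teeth = 19/23 turn
  gear 1: T1=12, direction=negative, advance = 134 mod 12 = 2 teeth = 2/12 turn
  gear 2: T2=20, direction=positive, advance = 134 mod 20 = 14 teeth = 14/20 turn
Gear 1: 134 mod 12 = 2
Fraction = 2 / 12 = 1/6 (gcd(2,12)=2) = 1/6

Answer: 1/6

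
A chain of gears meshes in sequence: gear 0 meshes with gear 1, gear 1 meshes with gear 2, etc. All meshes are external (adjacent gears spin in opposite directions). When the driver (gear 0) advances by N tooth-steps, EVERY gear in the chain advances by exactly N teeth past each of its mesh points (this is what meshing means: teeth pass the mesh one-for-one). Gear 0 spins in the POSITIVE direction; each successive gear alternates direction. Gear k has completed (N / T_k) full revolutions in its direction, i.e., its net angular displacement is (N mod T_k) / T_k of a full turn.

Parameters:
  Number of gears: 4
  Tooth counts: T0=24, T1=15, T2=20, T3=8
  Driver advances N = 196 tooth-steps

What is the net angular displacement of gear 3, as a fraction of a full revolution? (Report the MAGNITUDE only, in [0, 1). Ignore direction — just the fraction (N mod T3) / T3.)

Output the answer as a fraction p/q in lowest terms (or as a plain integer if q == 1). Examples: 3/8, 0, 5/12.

Answer: 1/2

Derivation:
Chain of 4 gears, tooth counts: [24, 15, 20, 8]
  gear 0: T0=24, direction=positive, advance = 196 mod 24 = 4 teeth = 4/24 turn
  gear 1: T1=15, direction=negative, advance = 196 mod 15 = 1 teeth = 1/15 turn
  gear 2: T2=20, direction=positive, advance = 196 mod 20 = 16 teeth = 16/20 turn
  gear 3: T3=8, direction=negative, advance = 196 mod 8 = 4 teeth = 4/8 turn
Gear 3: 196 mod 8 = 4
Fraction = 4 / 8 = 1/2 (gcd(4,8)=4) = 1/2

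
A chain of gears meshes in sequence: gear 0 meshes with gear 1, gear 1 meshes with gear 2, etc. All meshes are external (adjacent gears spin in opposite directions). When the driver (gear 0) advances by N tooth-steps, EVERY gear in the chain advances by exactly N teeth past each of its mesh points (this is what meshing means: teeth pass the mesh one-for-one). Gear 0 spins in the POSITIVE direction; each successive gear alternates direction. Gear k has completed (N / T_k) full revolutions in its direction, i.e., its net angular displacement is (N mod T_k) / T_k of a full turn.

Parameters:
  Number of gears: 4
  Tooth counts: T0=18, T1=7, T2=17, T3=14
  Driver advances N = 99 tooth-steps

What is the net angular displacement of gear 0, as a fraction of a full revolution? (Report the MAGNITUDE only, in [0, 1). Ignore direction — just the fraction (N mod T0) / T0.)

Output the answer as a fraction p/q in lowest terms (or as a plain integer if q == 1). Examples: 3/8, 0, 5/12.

Chain of 4 gears, tooth counts: [18, 7, 17, 14]
  gear 0: T0=18, direction=positive, advance = 99 mod 18 = 9 teeth = 9/18 turn
  gear 1: T1=7, direction=negative, advance = 99 mod 7 = 1 teeth = 1/7 turn
  gear 2: T2=17, direction=positive, advance = 99 mod 17 = 14 teeth = 14/17 turn
  gear 3: T3=14, direction=negative, advance = 99 mod 14 = 1 teeth = 1/14 turn
Gear 0: 99 mod 18 = 9
Fraction = 9 / 18 = 1/2 (gcd(9,18)=9) = 1/2

Answer: 1/2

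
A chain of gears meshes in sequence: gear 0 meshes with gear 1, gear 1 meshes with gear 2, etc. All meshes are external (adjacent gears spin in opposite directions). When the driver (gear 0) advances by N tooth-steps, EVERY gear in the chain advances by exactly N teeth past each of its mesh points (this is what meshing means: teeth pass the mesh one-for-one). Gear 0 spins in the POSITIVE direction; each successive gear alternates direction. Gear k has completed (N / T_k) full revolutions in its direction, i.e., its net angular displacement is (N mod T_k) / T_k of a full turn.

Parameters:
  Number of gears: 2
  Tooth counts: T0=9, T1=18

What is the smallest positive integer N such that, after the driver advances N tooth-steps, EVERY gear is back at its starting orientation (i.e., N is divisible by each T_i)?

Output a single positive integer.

Answer: 18

Derivation:
Gear k returns to start when N is a multiple of T_k.
All gears at start simultaneously when N is a common multiple of [9, 18]; the smallest such N is lcm(9, 18).
Start: lcm = T0 = 9
Fold in T1=18: gcd(9, 18) = 9; lcm(9, 18) = 9 * 18 / 9 = 162 / 9 = 18
Full cycle length = 18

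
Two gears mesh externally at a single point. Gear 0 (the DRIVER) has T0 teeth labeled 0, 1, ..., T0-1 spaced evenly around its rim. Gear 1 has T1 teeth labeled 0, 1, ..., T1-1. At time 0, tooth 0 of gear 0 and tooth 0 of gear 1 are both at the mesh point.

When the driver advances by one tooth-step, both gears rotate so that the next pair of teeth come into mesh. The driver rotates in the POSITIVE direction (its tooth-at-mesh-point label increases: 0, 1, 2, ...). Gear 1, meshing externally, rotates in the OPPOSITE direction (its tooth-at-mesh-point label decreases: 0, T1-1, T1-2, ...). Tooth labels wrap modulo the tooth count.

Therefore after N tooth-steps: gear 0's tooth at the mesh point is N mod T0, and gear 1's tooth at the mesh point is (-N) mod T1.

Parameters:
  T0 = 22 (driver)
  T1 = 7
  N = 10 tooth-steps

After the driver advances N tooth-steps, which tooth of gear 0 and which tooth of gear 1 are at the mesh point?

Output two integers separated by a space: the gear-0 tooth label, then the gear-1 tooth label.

Answer: 10 4

Derivation:
Gear 0 (driver, T0=22): tooth at mesh = N mod T0
  10 = 0 * 22 + 10, so 10 mod 22 = 10
  gear 0 tooth = 10
Gear 1 (driven, T1=7): tooth at mesh = (-N) mod T1
  10 = 1 * 7 + 3, so 10 mod 7 = 3
  (-10) mod 7 = (-3) mod 7 = 7 - 3 = 4
Mesh after 10 steps: gear-0 tooth 10 meets gear-1 tooth 4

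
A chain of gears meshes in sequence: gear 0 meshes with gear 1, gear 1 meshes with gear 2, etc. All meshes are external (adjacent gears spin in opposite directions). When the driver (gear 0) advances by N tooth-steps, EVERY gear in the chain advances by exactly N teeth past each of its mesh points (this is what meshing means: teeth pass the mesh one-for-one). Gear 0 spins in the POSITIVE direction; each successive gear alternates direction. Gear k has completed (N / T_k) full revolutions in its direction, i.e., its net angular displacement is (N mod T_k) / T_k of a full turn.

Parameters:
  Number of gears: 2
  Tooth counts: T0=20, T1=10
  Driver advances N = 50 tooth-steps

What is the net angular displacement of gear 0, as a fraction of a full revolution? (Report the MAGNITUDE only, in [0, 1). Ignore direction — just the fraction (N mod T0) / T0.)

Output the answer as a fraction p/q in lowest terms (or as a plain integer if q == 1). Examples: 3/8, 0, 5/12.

Answer: 1/2

Derivation:
Chain of 2 gears, tooth counts: [20, 10]
  gear 0: T0=20, direction=positive, advance = 50 mod 20 = 10 teeth = 10/20 turn
  gear 1: T1=10, direction=negative, advance = 50 mod 10 = 0 teeth = 0/10 turn
Gear 0: 50 mod 20 = 10
Fraction = 10 / 20 = 1/2 (gcd(10,20)=10) = 1/2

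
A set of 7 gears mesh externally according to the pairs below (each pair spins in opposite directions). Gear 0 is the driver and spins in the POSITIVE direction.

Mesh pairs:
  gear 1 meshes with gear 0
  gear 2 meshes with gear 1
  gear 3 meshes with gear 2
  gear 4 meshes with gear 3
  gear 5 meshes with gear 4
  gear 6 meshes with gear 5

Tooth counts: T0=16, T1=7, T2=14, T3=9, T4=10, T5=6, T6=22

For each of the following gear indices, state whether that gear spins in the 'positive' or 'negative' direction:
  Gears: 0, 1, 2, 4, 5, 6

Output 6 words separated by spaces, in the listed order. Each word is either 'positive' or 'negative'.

Gear 0 (driver): positive (depth 0)
  gear 1: meshes with gear 0 -> depth 1 -> negative (opposite of gear 0)
  gear 2: meshes with gear 1 -> depth 2 -> positive (opposite of gear 1)
  gear 3: meshes with gear 2 -> depth 3 -> negative (opposite of gear 2)
  gear 4: meshes with gear 3 -> depth 4 -> positive (opposite of gear 3)
  gear 5: meshes with gear 4 -> depth 5 -> negative (opposite of gear 4)
  gear 6: meshes with gear 5 -> depth 6 -> positive (opposite of gear 5)
Queried indices 0, 1, 2, 4, 5, 6 -> positive, negative, positive, positive, negative, positive

Answer: positive negative positive positive negative positive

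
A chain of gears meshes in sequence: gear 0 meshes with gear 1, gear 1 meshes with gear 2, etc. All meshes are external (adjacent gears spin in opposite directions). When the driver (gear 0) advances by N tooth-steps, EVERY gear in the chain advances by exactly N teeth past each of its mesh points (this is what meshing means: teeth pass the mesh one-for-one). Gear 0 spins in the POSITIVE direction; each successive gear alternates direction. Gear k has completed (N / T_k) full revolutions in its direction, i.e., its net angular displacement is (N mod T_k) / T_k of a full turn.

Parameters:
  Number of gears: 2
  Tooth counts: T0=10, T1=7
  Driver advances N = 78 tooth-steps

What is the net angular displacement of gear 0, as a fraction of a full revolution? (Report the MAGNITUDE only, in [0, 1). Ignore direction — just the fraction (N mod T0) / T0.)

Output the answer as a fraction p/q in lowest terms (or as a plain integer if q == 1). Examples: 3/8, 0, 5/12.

Answer: 4/5

Derivation:
Chain of 2 gears, tooth counts: [10, 7]
  gear 0: T0=10, direction=positive, advance = 78 mod 10 = 8 teeth = 8/10 turn
  gear 1: T1=7, direction=negative, advance = 78 mod 7 = 1 teeth = 1/7 turn
Gear 0: 78 mod 10 = 8
Fraction = 8 / 10 = 4/5 (gcd(8,10)=2) = 4/5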